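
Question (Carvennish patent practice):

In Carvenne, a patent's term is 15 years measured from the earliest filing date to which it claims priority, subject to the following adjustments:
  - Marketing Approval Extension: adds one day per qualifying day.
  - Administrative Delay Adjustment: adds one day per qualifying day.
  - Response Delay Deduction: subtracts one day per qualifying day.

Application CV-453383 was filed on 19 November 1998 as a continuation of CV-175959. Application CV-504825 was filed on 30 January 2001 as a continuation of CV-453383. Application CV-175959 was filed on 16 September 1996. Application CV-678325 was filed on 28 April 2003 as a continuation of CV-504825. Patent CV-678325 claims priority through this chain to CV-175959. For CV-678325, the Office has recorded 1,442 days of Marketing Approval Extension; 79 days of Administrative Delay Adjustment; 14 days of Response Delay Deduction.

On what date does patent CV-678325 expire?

November 1, 2015

Earliest priority filing: 16 September 1996.
Base term: 16 September 1996 + 15 years → 16 September 2011.
Marketing Approval Extension: +1442 days → 28 August 2015.
Administrative Delay Adjustment: +79 days → 15 November 2015.
Response Delay Deduction: −14 days → 1 November 2015.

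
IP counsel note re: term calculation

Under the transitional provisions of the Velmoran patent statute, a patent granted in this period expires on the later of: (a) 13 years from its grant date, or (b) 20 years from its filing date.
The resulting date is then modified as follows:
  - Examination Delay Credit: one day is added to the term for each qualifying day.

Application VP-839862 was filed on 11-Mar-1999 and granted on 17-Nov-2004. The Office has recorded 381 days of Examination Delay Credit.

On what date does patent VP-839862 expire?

March 26, 2020

(a) grant + 13 years → 17 November 2017.
(b) filing + 20 years → 11 March 2019.
Later of the two: 11 March 2019.
Examination Delay Credit: +381 days → 26 March 2020.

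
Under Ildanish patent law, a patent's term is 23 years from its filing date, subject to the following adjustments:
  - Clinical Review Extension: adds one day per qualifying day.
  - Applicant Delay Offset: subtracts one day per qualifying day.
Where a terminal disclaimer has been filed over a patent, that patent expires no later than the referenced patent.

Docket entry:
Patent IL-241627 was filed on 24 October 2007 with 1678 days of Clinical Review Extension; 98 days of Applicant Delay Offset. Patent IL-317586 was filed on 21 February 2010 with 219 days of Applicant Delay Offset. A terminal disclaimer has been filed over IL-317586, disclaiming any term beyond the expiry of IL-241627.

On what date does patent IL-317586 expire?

Natural term of IL-317586:
  Base: filing + 23 years → 21 February 2033.
  Applicant Delay Offset: −219 days → 17 July 2032.
Expiry of referenced patent IL-241627:
  Base: filing + 23 years → 24 October 2030.
  Clinical Review Extension: +1678 days → 29 May 2035.
  Applicant Delay Offset: −98 days → 20 February 2035.
Terminal disclaimer: IL-317586 expires on the earlier of 17 July 2032 and 20 February 2035.

July 17, 2032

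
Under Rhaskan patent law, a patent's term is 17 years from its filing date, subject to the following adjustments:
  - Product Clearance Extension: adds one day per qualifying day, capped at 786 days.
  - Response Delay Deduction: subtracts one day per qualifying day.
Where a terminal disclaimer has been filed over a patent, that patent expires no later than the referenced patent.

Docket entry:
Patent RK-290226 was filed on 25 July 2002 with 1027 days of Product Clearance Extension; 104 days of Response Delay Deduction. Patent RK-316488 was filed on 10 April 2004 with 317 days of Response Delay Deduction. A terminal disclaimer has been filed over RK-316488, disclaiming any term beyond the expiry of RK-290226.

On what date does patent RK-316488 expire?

2020-05-28

Natural term of RK-316488:
  Base: filing + 17 years → 10 April 2021.
  Response Delay Deduction: −317 days → 28 May 2020.
Expiry of referenced patent RK-290226:
  Base: filing + 17 years → 25 July 2019.
  Product Clearance Extension: 1027 days claimed exceeds the 786-day cap, so +786 days → 18 September 2021.
  Response Delay Deduction: −104 days → 6 June 2021.
Terminal disclaimer: RK-316488 expires on the earlier of 28 May 2020 and 6 June 2021.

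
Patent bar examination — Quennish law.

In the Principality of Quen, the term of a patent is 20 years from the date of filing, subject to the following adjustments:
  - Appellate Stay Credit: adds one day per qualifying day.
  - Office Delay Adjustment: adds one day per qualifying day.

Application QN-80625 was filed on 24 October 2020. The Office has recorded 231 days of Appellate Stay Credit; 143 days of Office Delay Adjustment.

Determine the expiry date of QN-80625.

Base term: filing date + 20 years → 24 October 2040.
Appellate Stay Credit: +231 days → 12 June 2041.
Office Delay Adjustment: +143 days → 2 November 2041.

November 2, 2041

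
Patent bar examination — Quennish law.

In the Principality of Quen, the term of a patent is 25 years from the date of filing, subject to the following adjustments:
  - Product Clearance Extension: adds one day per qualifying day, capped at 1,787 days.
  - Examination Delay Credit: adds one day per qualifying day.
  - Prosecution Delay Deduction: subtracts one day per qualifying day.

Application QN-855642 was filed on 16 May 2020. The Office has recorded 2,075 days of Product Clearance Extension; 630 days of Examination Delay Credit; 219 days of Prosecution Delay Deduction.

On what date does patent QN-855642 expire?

Base term: filing date + 25 years → 16 May 2045.
Product Clearance Extension: 2075 days claimed exceeds the 1787-day cap, so +1787 days → 7 April 2050.
Examination Delay Credit: +630 days → 28 December 2051.
Prosecution Delay Deduction: −219 days → 23 May 2051.

2051-05-23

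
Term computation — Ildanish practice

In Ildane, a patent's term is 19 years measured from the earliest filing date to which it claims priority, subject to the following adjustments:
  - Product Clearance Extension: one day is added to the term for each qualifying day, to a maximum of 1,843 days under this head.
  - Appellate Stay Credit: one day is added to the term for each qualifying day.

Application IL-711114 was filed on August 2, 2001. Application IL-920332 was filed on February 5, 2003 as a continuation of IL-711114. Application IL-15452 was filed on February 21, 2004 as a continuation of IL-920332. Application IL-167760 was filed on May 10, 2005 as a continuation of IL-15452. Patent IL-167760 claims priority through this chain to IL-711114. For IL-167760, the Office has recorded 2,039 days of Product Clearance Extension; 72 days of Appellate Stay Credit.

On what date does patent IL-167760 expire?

Earliest priority filing: 2 August 2001.
Base term: 2 August 2001 + 19 years → 2 August 2020.
Product Clearance Extension: 2039 days claimed exceeds the 1843-day cap, so +1843 days → 19 August 2025.
Appellate Stay Credit: +72 days → 30 October 2025.

2025-10-30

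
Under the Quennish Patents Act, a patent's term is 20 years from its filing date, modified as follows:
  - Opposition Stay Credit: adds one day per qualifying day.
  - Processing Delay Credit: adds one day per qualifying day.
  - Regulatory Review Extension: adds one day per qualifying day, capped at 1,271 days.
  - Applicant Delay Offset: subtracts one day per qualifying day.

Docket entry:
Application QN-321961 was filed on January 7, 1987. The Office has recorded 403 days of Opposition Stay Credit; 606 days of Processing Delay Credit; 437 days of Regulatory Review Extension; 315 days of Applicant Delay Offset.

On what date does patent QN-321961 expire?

Base term: filing date + 20 years → 7 January 2007.
Opposition Stay Credit: +403 days → 14 February 2008.
Processing Delay Credit: +606 days → 12 October 2009.
Regulatory Review Extension: 437 days (within the 1271-day cap) → +437 days → 23 December 2010.
Applicant Delay Offset: −315 days → 11 February 2010.

February 11, 2010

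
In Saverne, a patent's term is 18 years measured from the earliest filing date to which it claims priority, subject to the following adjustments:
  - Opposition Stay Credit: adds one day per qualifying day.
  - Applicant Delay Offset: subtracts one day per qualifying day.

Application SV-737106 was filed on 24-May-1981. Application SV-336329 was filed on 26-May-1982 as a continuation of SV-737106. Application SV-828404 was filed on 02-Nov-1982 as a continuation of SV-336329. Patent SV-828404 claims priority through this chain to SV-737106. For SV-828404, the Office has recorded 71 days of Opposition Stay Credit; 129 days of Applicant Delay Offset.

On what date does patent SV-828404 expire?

1999-03-27

Earliest priority filing: 24 May 1981.
Base term: 24 May 1981 + 18 years → 24 May 1999.
Opposition Stay Credit: +71 days → 3 August 1999.
Applicant Delay Offset: −129 days → 27 March 1999.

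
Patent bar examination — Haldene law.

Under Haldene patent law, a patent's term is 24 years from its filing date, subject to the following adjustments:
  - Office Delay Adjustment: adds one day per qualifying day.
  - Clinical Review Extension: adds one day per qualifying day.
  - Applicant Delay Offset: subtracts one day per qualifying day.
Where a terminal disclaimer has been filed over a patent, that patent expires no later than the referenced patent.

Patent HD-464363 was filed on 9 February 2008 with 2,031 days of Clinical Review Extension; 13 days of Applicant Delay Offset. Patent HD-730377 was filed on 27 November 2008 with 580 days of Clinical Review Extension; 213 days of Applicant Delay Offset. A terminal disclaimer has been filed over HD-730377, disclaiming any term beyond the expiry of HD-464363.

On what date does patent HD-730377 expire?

Natural term of HD-730377:
  Base: filing + 24 years → 27 November 2032.
  Clinical Review Extension: +580 days → 30 June 2034.
  Applicant Delay Offset: −213 days → 29 November 2033.
Expiry of referenced patent HD-464363:
  Base: filing + 24 years → 9 February 2032.
  Clinical Review Extension: +2031 days → 1 September 2037.
  Applicant Delay Offset: −13 days → 19 August 2037.
Terminal disclaimer: HD-730377 expires on the earlier of 29 November 2033 and 19 August 2037.

November 29, 2033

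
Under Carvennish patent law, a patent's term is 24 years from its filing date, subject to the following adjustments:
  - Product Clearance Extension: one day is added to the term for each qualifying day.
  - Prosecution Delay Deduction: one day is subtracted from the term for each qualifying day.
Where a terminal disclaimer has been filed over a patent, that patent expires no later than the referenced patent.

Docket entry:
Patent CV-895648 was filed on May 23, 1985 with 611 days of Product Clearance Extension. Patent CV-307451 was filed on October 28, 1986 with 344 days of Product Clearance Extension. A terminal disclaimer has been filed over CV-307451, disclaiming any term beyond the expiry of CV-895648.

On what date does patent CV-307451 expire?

Natural term of CV-307451:
  Base: filing + 24 years → 28 October 2010.
  Product Clearance Extension: +344 days → 7 October 2011.
Expiry of referenced patent CV-895648:
  Base: filing + 24 years → 23 May 2009.
  Product Clearance Extension: +611 days → 24 January 2011.
Terminal disclaimer: CV-307451 expires on the earlier of 7 October 2011 and 24 January 2011.

2011-01-24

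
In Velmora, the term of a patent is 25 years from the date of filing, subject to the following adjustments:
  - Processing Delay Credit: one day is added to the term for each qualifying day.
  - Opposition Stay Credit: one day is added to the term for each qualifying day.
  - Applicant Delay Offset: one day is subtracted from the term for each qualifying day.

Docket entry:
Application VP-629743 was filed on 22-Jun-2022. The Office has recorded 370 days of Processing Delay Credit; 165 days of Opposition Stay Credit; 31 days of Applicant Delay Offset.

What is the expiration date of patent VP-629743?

Base term: filing date + 25 years → 22 June 2047.
Processing Delay Credit: +370 days → 26 June 2048.
Opposition Stay Credit: +165 days → 8 December 2048.
Applicant Delay Offset: −31 days → 7 November 2048.

November 7, 2048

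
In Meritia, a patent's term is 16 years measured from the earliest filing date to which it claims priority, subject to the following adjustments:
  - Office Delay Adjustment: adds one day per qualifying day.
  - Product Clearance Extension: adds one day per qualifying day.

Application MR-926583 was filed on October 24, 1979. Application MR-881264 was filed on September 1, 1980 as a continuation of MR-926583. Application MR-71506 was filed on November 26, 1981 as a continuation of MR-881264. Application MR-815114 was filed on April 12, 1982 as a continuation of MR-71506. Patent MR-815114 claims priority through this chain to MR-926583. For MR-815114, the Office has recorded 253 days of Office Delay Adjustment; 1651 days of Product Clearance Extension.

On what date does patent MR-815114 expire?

Earliest priority filing: 24 October 1979.
Base term: 24 October 1979 + 16 years → 24 October 1995.
Office Delay Adjustment: +253 days → 3 July 1996.
Product Clearance Extension: +1651 days → 9 January 2001.

January 9, 2001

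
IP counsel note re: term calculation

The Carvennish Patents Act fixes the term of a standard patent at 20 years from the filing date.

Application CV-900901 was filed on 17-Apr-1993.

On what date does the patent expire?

2013-04-17

Filing date + 20 years → 17 April 2013.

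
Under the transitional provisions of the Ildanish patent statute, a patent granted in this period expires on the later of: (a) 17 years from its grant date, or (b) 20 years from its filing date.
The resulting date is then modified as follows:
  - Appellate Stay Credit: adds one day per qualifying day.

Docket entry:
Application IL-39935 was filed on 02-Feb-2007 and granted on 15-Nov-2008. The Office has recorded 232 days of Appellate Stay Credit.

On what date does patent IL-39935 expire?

(a) grant + 17 years → 15 November 2025.
(b) filing + 20 years → 2 February 2027.
Later of the two: 2 February 2027.
Appellate Stay Credit: +232 days → 22 September 2027.

2027-09-22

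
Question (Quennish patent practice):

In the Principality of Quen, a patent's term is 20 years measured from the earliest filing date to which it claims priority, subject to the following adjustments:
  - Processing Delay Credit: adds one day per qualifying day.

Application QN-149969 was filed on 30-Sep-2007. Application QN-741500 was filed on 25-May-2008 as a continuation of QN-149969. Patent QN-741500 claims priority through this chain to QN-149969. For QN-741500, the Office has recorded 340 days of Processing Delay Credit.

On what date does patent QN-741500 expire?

Earliest priority filing: 30 September 2007.
Base term: 30 September 2007 + 20 years → 30 September 2027.
Processing Delay Credit: +340 days → 4 September 2028.

2028-09-04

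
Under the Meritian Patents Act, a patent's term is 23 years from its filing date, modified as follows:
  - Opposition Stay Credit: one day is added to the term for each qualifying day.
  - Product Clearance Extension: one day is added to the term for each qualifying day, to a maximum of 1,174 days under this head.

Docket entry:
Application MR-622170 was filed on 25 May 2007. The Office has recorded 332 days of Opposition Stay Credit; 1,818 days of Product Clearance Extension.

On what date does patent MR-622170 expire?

2034-07-09

Base term: filing date + 23 years → 25 May 2030.
Opposition Stay Credit: +332 days → 22 April 2031.
Product Clearance Extension: 1818 days claimed exceeds the 1174-day cap, so +1174 days → 9 July 2034.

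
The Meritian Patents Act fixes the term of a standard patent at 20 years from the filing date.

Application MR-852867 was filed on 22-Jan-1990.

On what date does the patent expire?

Filing date + 20 years → 22 January 2010.

2010-01-22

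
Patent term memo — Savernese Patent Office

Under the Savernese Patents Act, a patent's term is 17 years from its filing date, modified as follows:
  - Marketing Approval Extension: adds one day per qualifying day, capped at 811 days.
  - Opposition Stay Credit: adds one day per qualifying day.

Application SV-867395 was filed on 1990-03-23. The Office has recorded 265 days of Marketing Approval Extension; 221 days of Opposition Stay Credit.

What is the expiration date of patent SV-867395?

2008-07-21

Base term: filing date + 17 years → 23 March 2007.
Marketing Approval Extension: 265 days (within the 811-day cap) → +265 days → 13 December 2007.
Opposition Stay Credit: +221 days → 21 July 2008.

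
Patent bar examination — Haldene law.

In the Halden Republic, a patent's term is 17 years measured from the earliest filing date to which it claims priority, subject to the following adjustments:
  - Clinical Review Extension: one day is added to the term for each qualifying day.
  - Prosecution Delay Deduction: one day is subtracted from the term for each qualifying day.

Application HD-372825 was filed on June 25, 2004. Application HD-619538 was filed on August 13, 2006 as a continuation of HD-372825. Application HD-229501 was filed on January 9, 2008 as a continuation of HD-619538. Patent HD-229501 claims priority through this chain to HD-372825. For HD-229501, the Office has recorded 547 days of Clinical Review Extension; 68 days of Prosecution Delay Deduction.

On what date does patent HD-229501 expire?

2022-10-17

Earliest priority filing: 25 June 2004.
Base term: 25 June 2004 + 17 years → 25 June 2021.
Clinical Review Extension: +547 days → 24 December 2022.
Prosecution Delay Deduction: −68 days → 17 October 2022.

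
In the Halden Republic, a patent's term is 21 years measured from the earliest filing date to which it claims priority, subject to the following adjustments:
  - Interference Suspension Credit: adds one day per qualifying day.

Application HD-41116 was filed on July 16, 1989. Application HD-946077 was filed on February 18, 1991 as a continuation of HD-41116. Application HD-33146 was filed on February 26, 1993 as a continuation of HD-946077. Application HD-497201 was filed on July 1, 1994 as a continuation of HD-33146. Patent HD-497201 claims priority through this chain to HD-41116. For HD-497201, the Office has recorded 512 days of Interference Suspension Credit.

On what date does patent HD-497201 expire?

Earliest priority filing: 16 July 1989.
Base term: 16 July 1989 + 21 years → 16 July 2010.
Interference Suspension Credit: +512 days → 10 December 2011.

2011-12-10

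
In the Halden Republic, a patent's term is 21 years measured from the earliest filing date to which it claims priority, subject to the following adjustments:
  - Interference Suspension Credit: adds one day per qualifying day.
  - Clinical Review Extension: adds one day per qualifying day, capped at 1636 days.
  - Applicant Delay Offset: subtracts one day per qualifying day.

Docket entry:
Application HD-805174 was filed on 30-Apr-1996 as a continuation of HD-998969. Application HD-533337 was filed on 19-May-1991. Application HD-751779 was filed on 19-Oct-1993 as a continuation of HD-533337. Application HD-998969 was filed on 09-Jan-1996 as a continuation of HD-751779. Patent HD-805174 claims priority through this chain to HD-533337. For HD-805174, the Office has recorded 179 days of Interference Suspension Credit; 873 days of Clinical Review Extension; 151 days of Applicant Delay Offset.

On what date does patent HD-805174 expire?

November 6, 2014

Earliest priority filing: 19 May 1991.
Base term: 19 May 1991 + 21 years → 19 May 2012.
Interference Suspension Credit: +179 days → 14 November 2012.
Clinical Review Extension: 873 days (within the 1636-day cap) → +873 days → 6 April 2015.
Applicant Delay Offset: −151 days → 6 November 2014.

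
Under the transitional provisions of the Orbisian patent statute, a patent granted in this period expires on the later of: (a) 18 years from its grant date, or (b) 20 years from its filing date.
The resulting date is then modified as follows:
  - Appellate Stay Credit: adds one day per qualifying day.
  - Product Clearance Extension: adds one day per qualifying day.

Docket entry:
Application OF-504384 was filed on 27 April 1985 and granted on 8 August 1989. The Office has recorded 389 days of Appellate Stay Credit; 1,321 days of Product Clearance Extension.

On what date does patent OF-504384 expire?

April 13, 2012

(a) grant + 18 years → 8 August 2007.
(b) filing + 20 years → 27 April 2005.
Later of the two: 8 August 2007.
Appellate Stay Credit: +389 days → 31 August 2008.
Product Clearance Extension: +1321 days → 13 April 2012.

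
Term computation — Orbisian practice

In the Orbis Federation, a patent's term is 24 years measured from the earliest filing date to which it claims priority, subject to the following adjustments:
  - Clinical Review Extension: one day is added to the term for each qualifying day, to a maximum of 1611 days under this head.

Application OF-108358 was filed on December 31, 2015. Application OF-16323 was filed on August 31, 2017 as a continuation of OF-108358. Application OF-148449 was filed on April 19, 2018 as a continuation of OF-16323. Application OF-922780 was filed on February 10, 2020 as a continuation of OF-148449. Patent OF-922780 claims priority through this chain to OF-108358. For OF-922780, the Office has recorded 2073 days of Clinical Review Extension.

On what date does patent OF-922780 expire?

2044-05-29

Earliest priority filing: 31 December 2015.
Base term: 31 December 2015 + 24 years → 31 December 2039.
Clinical Review Extension: 2073 days claimed exceeds the 1611-day cap, so +1611 days → 29 May 2044.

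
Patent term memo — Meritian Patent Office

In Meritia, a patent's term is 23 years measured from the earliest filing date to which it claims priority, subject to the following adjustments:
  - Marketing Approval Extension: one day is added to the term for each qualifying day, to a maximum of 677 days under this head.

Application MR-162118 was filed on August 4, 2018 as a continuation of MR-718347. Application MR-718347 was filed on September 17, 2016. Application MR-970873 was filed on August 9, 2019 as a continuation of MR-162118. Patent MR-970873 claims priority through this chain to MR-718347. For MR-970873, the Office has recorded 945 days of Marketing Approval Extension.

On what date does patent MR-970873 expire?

July 25, 2041

Earliest priority filing: 17 September 2016.
Base term: 17 September 2016 + 23 years → 17 September 2039.
Marketing Approval Extension: 945 days claimed exceeds the 677-day cap, so +677 days → 25 July 2041.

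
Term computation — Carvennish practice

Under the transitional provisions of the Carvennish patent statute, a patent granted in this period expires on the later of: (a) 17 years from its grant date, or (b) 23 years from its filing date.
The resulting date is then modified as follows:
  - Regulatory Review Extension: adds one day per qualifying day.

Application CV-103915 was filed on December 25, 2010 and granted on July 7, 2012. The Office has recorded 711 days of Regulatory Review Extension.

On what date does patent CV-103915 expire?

(a) grant + 17 years → 7 July 2029.
(b) filing + 23 years → 25 December 2033.
Later of the two: 25 December 2033.
Regulatory Review Extension: +711 days → 6 December 2035.

2035-12-06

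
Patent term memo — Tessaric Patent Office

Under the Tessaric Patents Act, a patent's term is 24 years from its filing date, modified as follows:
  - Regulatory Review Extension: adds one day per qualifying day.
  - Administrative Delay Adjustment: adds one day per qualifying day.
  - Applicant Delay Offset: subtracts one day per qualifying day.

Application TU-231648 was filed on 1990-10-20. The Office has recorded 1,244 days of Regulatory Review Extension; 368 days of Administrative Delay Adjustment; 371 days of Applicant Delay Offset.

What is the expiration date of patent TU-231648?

March 14, 2018

Base term: filing date + 24 years → 20 October 2014.
Regulatory Review Extension: +1244 days → 17 March 2018.
Administrative Delay Adjustment: +368 days → 20 March 2019.
Applicant Delay Offset: −371 days → 14 March 2018.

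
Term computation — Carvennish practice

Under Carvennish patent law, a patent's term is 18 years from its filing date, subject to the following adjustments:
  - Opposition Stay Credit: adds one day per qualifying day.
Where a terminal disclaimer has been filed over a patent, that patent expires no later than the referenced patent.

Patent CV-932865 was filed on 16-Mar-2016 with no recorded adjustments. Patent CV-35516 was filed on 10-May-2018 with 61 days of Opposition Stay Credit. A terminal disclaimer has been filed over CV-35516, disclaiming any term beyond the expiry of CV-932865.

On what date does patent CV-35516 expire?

2034-03-16

Natural term of CV-35516:
  Base: filing + 18 years → 10 May 2036.
  Opposition Stay Credit: +61 days → 10 July 2036.
Expiry of referenced patent CV-932865:
  Base: filing + 18 years → 16 March 2034.
Terminal disclaimer: CV-35516 expires on the earlier of 10 July 2036 and 16 March 2034.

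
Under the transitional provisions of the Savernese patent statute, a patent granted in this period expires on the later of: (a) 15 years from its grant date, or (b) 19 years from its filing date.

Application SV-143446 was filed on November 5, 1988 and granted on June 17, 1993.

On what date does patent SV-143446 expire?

(a) grant + 15 years → 17 June 2008.
(b) filing + 19 years → 5 November 2007.
Later of the two: 17 June 2008.

2008-06-17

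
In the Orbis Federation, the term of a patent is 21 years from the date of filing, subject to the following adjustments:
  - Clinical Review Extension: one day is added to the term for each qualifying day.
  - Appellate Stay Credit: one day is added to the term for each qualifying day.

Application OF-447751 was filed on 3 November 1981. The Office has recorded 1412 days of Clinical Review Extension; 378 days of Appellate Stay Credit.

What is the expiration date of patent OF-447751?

2007-09-28

Base term: filing date + 21 years → 3 November 2002.
Clinical Review Extension: +1412 days → 15 September 2006.
Appellate Stay Credit: +378 days → 28 September 2007.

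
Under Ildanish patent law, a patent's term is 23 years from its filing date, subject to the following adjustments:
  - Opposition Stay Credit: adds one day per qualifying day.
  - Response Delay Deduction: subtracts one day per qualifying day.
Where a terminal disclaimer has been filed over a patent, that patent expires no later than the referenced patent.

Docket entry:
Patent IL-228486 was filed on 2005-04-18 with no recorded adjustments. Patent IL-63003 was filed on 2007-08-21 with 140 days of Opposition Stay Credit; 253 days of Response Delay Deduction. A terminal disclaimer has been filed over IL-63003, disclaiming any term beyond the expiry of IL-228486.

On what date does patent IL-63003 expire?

Natural term of IL-63003:
  Base: filing + 23 years → 21 August 2030.
  Opposition Stay Credit: +140 days → 8 January 2031.
  Response Delay Deduction: −253 days → 30 April 2030.
Expiry of referenced patent IL-228486:
  Base: filing + 23 years → 18 April 2028.
Terminal disclaimer: IL-63003 expires on the earlier of 30 April 2030 and 18 April 2028.

2028-04-18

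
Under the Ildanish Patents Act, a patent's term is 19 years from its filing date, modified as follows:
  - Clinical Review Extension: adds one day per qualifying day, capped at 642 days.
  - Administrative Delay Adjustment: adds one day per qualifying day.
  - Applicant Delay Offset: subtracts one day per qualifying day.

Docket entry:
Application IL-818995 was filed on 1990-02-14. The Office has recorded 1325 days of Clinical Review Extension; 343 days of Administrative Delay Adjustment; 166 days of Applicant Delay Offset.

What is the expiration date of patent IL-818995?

2011-05-14

Base term: filing date + 19 years → 14 February 2009.
Clinical Review Extension: 1325 days claimed exceeds the 642-day cap, so +642 days → 18 November 2010.
Administrative Delay Adjustment: +343 days → 27 October 2011.
Applicant Delay Offset: −166 days → 14 May 2011.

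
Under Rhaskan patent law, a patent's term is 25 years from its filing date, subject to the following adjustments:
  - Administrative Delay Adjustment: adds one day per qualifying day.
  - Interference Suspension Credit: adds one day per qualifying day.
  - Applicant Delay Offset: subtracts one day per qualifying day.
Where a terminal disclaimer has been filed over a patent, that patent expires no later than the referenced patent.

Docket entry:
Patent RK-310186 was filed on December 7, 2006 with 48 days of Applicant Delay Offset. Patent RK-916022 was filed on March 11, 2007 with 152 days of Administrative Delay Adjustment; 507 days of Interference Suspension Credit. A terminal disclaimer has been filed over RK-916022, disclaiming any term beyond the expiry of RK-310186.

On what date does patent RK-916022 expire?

2031-10-20

Natural term of RK-916022:
  Base: filing + 25 years → 11 March 2032.
  Administrative Delay Adjustment: +152 days → 10 August 2032.
  Interference Suspension Credit: +507 days → 30 December 2033.
Expiry of referenced patent RK-310186:
  Base: filing + 25 years → 7 December 2031.
  Applicant Delay Offset: −48 days → 20 October 2031.
Terminal disclaimer: RK-916022 expires on the earlier of 30 December 2033 and 20 October 2031.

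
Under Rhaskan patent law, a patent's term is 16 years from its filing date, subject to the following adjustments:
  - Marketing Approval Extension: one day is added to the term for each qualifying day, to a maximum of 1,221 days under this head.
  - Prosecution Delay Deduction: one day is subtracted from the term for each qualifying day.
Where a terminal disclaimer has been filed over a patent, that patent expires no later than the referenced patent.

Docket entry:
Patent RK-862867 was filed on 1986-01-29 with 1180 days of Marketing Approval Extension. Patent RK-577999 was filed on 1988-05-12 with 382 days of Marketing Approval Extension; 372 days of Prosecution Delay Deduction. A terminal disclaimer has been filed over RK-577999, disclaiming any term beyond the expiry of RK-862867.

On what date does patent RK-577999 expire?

2004-05-22

Natural term of RK-577999:
  Base: filing + 16 years → 12 May 2004.
  Marketing Approval Extension: 382 days (within the 1221-day cap) → +382 days → 29 May 2005.
  Prosecution Delay Deduction: −372 days → 22 May 2004.
Expiry of referenced patent RK-862867:
  Base: filing + 16 years → 29 January 2002.
  Marketing Approval Extension: 1180 days (within the 1221-day cap) → +1180 days → 23 April 2005.
Terminal disclaimer: RK-577999 expires on the earlier of 22 May 2004 and 23 April 2005.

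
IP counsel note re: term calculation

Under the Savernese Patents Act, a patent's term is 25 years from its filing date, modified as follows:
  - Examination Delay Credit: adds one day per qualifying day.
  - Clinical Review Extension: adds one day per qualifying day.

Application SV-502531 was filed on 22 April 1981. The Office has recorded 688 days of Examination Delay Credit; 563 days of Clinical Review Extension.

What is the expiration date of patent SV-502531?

Base term: filing date + 25 years → 22 April 2006.
Examination Delay Credit: +688 days → 10 March 2008.
Clinical Review Extension: +563 days → 24 September 2009.

2009-09-24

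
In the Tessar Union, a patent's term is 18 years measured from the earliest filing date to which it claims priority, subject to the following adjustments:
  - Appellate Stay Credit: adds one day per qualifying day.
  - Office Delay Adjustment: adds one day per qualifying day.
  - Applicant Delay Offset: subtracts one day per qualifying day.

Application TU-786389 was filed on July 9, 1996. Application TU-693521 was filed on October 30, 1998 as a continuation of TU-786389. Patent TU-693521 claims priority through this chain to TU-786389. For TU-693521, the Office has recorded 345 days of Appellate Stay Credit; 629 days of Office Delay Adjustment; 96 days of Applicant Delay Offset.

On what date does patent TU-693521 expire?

2016-12-03

Earliest priority filing: 9 July 1996.
Base term: 9 July 1996 + 18 years → 9 July 2014.
Appellate Stay Credit: +345 days → 19 June 2015.
Office Delay Adjustment: +629 days → 9 March 2017.
Applicant Delay Offset: −96 days → 3 December 2016.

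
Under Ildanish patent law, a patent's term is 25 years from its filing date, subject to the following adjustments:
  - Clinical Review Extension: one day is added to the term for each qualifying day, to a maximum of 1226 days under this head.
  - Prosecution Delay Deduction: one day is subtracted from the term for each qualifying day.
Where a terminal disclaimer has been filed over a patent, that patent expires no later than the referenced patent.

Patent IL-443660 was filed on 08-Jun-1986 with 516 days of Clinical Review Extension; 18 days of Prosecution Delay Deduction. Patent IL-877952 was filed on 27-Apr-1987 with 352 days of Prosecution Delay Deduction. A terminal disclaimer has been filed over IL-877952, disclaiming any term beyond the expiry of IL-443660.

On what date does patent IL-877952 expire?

May 11, 2011

Natural term of IL-877952:
  Base: filing + 25 years → 27 April 2012.
  Prosecution Delay Deduction: −352 days → 11 May 2011.
Expiry of referenced patent IL-443660:
  Base: filing + 25 years → 8 June 2011.
  Clinical Review Extension: 516 days (within the 1226-day cap) → +516 days → 5 November 2012.
  Prosecution Delay Deduction: −18 days → 18 October 2012.
Terminal disclaimer: IL-877952 expires on the earlier of 11 May 2011 and 18 October 2012.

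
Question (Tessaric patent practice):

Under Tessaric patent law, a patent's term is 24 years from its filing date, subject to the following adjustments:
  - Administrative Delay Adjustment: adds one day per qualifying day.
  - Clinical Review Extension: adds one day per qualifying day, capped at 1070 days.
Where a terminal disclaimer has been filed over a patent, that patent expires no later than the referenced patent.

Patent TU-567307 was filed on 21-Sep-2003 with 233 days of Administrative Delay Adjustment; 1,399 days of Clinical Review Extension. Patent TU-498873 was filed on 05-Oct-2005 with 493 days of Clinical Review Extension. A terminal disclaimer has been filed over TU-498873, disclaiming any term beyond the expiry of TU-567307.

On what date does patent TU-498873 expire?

Natural term of TU-498873:
  Base: filing + 24 years → 5 October 2029.
  Clinical Review Extension: 493 days (within the 1070-day cap) → +493 days → 10 February 2031.
Expiry of referenced patent TU-567307:
  Base: filing + 24 years → 21 September 2027.
  Administrative Delay Adjustment: +233 days → 11 May 2028.
  Clinical Review Extension: 1399 days claimed exceeds the 1070-day cap, so +1070 days → 16 April 2031.
Terminal disclaimer: TU-498873 expires on the earlier of 10 February 2031 and 16 April 2031.

February 10, 2031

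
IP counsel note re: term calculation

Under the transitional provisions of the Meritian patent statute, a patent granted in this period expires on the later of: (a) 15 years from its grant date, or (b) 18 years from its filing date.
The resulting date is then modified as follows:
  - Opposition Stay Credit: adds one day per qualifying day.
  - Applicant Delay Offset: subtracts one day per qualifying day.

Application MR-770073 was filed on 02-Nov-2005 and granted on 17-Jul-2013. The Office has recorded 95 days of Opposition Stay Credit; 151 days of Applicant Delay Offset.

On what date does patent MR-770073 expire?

May 22, 2028

(a) grant + 15 years → 17 July 2028.
(b) filing + 18 years → 2 November 2023.
Later of the two: 17 July 2028.
Opposition Stay Credit: +95 days → 20 October 2028.
Applicant Delay Offset: −151 days → 22 May 2028.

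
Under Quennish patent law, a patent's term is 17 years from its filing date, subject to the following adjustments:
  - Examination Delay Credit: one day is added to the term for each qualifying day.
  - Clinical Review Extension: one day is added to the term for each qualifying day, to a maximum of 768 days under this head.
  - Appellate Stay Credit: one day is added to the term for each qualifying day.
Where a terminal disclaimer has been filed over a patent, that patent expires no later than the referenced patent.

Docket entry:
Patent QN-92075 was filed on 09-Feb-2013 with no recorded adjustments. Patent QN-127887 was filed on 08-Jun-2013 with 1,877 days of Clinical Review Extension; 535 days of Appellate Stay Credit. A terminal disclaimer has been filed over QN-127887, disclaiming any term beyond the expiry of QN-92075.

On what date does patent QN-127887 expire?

2030-02-09

Natural term of QN-127887:
  Base: filing + 17 years → 8 June 2030.
  Clinical Review Extension: 1877 days claimed exceeds the 768-day cap, so +768 days → 15 July 2032.
  Appellate Stay Credit: +535 days → 1 January 2034.
Expiry of referenced patent QN-92075:
  Base: filing + 17 years → 9 February 2030.
Terminal disclaimer: QN-127887 expires on the earlier of 1 January 2034 and 9 February 2030.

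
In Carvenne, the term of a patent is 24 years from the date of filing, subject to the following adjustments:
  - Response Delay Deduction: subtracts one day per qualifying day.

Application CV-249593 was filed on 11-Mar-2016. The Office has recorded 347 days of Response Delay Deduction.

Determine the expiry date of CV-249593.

Base term: filing date + 24 years → 11 March 2040.
Response Delay Deduction: −347 days → 30 March 2039.

March 30, 2039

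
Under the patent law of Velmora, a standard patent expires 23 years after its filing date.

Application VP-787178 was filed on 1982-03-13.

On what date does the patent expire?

March 13, 2005

Filing date + 23 years → 13 March 2005.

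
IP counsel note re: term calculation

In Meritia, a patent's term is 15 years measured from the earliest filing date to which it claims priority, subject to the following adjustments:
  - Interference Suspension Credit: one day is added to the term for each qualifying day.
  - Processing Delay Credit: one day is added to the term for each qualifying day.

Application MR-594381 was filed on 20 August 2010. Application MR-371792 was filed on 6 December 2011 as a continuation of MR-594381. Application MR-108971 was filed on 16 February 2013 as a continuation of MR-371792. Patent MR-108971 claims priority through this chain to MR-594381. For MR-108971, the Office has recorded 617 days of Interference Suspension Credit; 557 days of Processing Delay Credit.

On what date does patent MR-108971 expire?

Earliest priority filing: 20 August 2010.
Base term: 20 August 2010 + 15 years → 20 August 2025.
Interference Suspension Credit: +617 days → 29 April 2027.
Processing Delay Credit: +557 days → 6 November 2028.

2028-11-06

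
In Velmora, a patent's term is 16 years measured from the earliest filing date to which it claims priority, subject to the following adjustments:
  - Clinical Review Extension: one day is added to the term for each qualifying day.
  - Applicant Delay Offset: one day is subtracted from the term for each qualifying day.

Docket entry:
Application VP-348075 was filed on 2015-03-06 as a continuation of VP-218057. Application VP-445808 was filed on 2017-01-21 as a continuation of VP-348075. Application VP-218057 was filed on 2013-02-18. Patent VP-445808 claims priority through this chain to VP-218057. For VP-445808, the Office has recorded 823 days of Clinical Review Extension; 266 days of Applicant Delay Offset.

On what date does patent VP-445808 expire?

Earliest priority filing: 18 February 2013.
Base term: 18 February 2013 + 16 years → 18 February 2029.
Clinical Review Extension: +823 days → 22 May 2031.
Applicant Delay Offset: −266 days → 29 August 2030.

2030-08-29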